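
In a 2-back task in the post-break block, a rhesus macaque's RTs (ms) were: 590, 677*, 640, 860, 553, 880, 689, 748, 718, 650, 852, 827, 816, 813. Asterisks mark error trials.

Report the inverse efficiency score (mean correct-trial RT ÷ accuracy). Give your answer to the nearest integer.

798 ms

Correct trials (n=13): 590, 640, 860, 553, 880, 689, 748, 718, 650, 852, 827, 816, 813
Mean correct RT = 9636/13 = 741.2308 ms
Proportion correct = 13/14
IES = 741.2308 / (13/14) = 798.249 ms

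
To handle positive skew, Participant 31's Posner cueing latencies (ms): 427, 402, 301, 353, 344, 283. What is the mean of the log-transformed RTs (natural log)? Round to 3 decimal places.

ln(RT): 6.0568, 5.9965, 5.7071, 5.8665, 5.8406, 5.6454
Σ ln(RT) = 35.1129
Mean = 35.1129/6 = 5.85215

5.852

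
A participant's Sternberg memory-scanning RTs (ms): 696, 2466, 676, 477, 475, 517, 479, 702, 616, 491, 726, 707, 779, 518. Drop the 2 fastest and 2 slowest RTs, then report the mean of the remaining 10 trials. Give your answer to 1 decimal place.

612.8 ms

Sorted: 475, 477, 479, 491, 517, 518, 616, 676, 696, 702, 707, 726, 779, 2466
Drop lowest 2 (475, 477) and highest 2 (779, 2466)
Remaining (n=10): Σ = 6128, mean = 6128/10 = 612.800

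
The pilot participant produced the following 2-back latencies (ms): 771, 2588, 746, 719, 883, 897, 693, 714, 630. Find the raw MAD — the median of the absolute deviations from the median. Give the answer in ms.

53 ms

Sorted: 630, 693, 714, 719, 746, 771, 883, 897, 2588 → median = 746
|x − 746|: 25, 1842, 0, 27, 137, 151, 53, 32, 116
Sorted deviations: 0, 25, 27, 32, 53, 116, 137, 151, 1842 → MAD = 53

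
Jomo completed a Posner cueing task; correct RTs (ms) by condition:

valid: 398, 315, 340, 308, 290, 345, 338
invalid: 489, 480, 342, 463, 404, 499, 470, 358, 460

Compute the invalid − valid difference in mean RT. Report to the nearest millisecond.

M(valid) = 2334/7 = 333.429
M(invalid) = 3965/9 = 440.556
Difference = 440.556 − 333.429 = 107.127 ms

107 ms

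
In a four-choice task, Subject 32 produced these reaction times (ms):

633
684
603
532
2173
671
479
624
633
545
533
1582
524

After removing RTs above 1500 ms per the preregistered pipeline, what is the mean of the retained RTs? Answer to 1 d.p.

587.4 ms

Excluded: 1582, 2173
Retained (n=11): Σ = 6461
Mean = 6461/11 = 587.3636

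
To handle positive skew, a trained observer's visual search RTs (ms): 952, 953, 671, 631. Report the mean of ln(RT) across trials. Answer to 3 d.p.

6.669

ln(RT): 6.8586, 6.8596, 6.5088, 6.4473
Σ ln(RT) = 26.6743
Mean = 26.6743/4 = 6.66856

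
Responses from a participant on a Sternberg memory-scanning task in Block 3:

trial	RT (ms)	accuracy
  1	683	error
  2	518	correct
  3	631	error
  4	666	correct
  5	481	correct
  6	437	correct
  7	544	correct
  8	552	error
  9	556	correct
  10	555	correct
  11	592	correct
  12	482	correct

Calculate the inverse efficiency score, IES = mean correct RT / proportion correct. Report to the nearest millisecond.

716 ms

Correct trials (n=9): 518, 666, 481, 437, 544, 556, 555, 592, 482
Mean correct RT = 4831/9 = 536.7778 ms
Proportion correct = 9/12
IES = 536.7778 / (9/12) = 715.704 ms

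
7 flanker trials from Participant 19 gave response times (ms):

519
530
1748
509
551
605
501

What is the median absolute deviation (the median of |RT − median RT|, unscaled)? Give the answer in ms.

Sorted: 501, 509, 519, 530, 551, 605, 1748 → median = 530
|x − 530|: 11, 0, 1218, 21, 21, 75, 29
Sorted deviations: 0, 11, 21, 21, 29, 75, 1218 → MAD = 21

21 ms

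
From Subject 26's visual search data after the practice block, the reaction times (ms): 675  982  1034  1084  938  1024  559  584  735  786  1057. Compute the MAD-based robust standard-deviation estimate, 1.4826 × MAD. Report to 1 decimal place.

216.5 ms

Sorted: 559, 584, 675, 735, 786, 938, 982, 1024, 1034, 1057, 1084 → median = 938
|x − 938| sorted: 0, 44, 86, 96, 119, 146, 152, 203, 263, 354, 379 → MAD = 146
Robust SD ≈ 1.4826 × 146 = 216.460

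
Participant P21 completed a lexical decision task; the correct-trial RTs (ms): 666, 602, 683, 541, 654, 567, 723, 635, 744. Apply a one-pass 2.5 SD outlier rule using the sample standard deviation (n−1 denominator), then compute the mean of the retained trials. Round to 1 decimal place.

646.1 ms

n = 9, ΣRT = 5815, M = 646.111
Σ(x−M)² = 36688.89; s = √(36688.89/8) = 67.721
Cutoffs: 646.111 ± 2.5·67.721 → [476.8, 815.4]
No RTs fall outside the cutoffs; all 9 retained. Mean = 5815/9 = 646.111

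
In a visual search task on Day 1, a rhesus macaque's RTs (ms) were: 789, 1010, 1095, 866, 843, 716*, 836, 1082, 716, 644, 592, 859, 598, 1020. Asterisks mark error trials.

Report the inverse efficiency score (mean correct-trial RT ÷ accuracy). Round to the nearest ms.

Correct trials (n=13): 789, 1010, 1095, 866, 843, 836, 1082, 716, 644, 592, 859, 598, 1020
Mean correct RT = 10950/13 = 842.3077 ms
Proportion correct = 13/14
IES = 842.3077 / (13/14) = 907.101 ms

907 ms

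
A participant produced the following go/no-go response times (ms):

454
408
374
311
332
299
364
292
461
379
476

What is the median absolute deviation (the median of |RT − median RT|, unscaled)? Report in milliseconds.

63 ms

Sorted: 292, 299, 311, 332, 364, 374, 379, 408, 454, 461, 476 → median = 374
|x − 374|: 80, 34, 0, 63, 42, 75, 10, 82, 87, 5, 102
Sorted deviations: 0, 5, 10, 34, 42, 63, 75, 80, 82, 87, 102 → MAD = 63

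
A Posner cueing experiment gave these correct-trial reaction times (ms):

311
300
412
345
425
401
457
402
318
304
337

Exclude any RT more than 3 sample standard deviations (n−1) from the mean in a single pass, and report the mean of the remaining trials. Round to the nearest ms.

365 ms

n = 11, ΣRT = 4012, M = 364.727
Σ(x−M)² = 31192.18; s = √(31192.18/10) = 55.850
Cutoffs: 364.727 ± 3·55.850 → [197.2, 532.3]
No RTs fall outside the cutoffs; all 11 retained. Mean = 4012/11 = 364.727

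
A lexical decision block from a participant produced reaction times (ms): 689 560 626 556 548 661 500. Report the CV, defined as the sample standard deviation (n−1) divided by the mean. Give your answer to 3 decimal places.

n = 7, Σ = 4140, M = 591.4286
Σ(x−M)² = 28043.714; s = √(28043.714/6) = 68.3663
CV = 68.3663 / 591.4286 = 0.11560

0.116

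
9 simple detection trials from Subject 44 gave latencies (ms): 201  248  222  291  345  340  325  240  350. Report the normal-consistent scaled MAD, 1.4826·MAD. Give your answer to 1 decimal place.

75.6 ms

Sorted: 201, 222, 240, 248, 291, 325, 340, 345, 350 → median = 291
|x − 291| sorted: 0, 34, 43, 49, 51, 54, 59, 69, 90 → MAD = 51
Robust SD ≈ 1.4826 × 51 = 75.613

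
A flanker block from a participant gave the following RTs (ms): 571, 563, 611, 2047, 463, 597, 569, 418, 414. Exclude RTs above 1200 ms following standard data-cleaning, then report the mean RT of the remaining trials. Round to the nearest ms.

Excluded: 2047
Retained (n=8): Σ = 4206
Mean = 4206/8 = 525.7500

526 ms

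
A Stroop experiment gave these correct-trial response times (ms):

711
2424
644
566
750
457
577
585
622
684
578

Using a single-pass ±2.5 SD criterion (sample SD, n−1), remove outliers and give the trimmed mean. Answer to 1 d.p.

617.4 ms

n = 11, ΣRT = 8598, M = 781.636
Σ(x−M)² = 3031206.55; s = √(3031206.55/10) = 550.564
Cutoffs: 781.636 ± 2.5·550.564 → [-594.8, 2158.0]
Outside: 2424 → excluded.
Retained (n=10): Σ = 6174, mean = 6174/10 = 617.400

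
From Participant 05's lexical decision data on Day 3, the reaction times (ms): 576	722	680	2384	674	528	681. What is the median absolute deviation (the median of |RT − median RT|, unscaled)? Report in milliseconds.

42 ms

Sorted: 528, 576, 674, 680, 681, 722, 2384 → median = 680
|x − 680|: 104, 42, 0, 1704, 6, 152, 1
Sorted deviations: 0, 1, 6, 42, 104, 152, 1704 → MAD = 42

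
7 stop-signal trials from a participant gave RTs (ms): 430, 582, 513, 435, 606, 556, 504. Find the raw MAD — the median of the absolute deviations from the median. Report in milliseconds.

Sorted: 430, 435, 504, 513, 556, 582, 606 → median = 513
|x − 513|: 83, 69, 0, 78, 93, 43, 9
Sorted deviations: 0, 9, 43, 69, 78, 83, 93 → MAD = 69

69 ms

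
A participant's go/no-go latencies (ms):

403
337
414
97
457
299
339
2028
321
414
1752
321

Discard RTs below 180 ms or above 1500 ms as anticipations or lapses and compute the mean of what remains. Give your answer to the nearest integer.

367 ms

Excluded: 97, 1752, 2028
Retained (n=9): Σ = 3305
Mean = 3305/9 = 367.2222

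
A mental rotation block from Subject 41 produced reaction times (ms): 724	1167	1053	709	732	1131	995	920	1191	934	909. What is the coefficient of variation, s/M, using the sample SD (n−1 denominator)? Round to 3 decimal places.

0.185

n = 11, Σ = 10465, M = 951.3636
Σ(x−M)² = 310062.545; s = √(310062.545/10) = 176.0859
CV = 176.0859 / 951.3636 = 0.18509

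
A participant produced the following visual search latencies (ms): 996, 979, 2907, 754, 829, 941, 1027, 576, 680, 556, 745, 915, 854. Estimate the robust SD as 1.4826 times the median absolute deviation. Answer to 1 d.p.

Sorted: 556, 576, 680, 745, 754, 829, 854, 915, 941, 979, 996, 1027, 2907 → median = 854
|x − 854| sorted: 0, 25, 61, 87, 100, 109, 125, 142, 173, 174, 278, 298, 2053 → MAD = 125
Robust SD ≈ 1.4826 × 125 = 185.325

185.3 ms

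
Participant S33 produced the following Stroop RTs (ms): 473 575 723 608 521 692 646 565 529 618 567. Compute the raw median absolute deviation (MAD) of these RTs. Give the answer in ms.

Sorted: 473, 521, 529, 565, 567, 575, 608, 618, 646, 692, 723 → median = 575
|x − 575|: 102, 0, 148, 33, 54, 117, 71, 10, 46, 43, 8
Sorted deviations: 0, 8, 10, 33, 43, 46, 54, 71, 102, 117, 148 → MAD = 46

46 ms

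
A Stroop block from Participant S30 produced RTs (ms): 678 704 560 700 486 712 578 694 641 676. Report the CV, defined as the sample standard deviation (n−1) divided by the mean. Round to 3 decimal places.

0.119

n = 10, Σ = 6429, M = 642.9000
Σ(x−M)² = 52412.900; s = √(52412.900/9) = 76.3129
CV = 76.3129 / 642.9000 = 0.11870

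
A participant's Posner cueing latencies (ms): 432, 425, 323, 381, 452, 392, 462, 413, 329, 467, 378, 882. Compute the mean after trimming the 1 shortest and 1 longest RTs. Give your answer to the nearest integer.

413 ms

Sorted: 323, 329, 378, 381, 392, 413, 425, 432, 452, 462, 467, 882
Drop lowest 1 (323) and highest 1 (882)
Remaining (n=10): Σ = 4131, mean = 4131/10 = 413.100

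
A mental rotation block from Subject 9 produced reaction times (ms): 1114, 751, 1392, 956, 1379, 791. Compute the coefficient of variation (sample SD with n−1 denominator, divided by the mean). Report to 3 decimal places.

n = 6, Σ = 6383, M = 1063.8333
Σ(x−M)² = 393470.833; s = √(393470.833/5) = 280.5248
CV = 280.5248 / 1063.8333 = 0.26369

0.264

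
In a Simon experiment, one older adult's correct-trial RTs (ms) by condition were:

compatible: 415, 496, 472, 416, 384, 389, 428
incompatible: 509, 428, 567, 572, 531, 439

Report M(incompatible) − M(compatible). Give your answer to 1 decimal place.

M(compatible) = 3000/7 = 428.571
M(incompatible) = 3046/6 = 507.667
Difference = 507.667 − 428.571 = 79.095 ms

79.1 ms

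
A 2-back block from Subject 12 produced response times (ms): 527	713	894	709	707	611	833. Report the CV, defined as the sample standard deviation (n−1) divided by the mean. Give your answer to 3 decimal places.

n = 7, Σ = 4994, M = 713.4286
Σ(x−M)² = 92211.714; s = √(92211.714/6) = 123.9702
CV = 123.9702 / 713.4286 = 0.17377

0.174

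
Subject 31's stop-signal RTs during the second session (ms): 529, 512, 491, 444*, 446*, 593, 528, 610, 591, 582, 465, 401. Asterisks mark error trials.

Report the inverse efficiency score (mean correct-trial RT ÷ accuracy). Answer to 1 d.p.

636.2 ms

Correct trials (n=10): 529, 512, 491, 593, 528, 610, 591, 582, 465, 401
Mean correct RT = 5302/10 = 530.2000 ms
Proportion correct = 10/12
IES = 530.2000 / (10/12) = 636.240 ms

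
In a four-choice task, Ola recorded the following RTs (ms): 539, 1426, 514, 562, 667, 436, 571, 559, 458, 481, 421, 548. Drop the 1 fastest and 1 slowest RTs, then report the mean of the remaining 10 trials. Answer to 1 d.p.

Sorted: 421, 436, 458, 481, 514, 539, 548, 559, 562, 571, 667, 1426
Drop lowest 1 (421) and highest 1 (1426)
Remaining (n=10): Σ = 5335, mean = 5335/10 = 533.500

533.5 ms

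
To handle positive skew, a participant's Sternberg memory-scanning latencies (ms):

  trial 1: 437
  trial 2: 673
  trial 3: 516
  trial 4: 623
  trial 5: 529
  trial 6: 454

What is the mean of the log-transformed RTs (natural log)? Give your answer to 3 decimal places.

ln(RT): 6.0799, 6.5117, 6.2461, 6.4345, 6.2710, 6.1181
Σ ln(RT) = 37.6614
Mean = 37.6614/6 = 6.27690

6.277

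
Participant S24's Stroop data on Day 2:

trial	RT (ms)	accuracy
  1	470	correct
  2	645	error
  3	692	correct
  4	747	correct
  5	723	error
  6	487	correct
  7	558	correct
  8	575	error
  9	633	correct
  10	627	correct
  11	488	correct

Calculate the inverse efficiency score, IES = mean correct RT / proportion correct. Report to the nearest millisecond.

Correct trials (n=8): 470, 692, 747, 487, 558, 633, 627, 488
Mean correct RT = 4702/8 = 587.7500 ms
Proportion correct = 8/11
IES = 587.7500 / (8/11) = 808.156 ms

808 ms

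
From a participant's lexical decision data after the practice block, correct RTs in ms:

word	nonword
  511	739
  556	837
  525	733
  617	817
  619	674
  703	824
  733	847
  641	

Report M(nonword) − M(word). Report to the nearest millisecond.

M(word) = 4905/8 = 613.125
M(nonword) = 5471/7 = 781.571
Difference = 781.571 − 613.125 = 168.446 ms

168 ms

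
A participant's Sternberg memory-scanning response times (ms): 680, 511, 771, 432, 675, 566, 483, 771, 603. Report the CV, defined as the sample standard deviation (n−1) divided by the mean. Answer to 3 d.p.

0.201

n = 9, Σ = 5492, M = 610.2222
Σ(x−M)² = 120565.556; s = √(120565.556/8) = 122.7628
CV = 122.7628 / 610.2222 = 0.20118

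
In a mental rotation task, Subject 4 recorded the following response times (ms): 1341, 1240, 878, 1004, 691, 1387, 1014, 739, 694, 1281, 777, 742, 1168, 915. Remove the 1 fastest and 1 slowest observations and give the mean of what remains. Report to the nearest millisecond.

983 ms

Sorted: 691, 694, 739, 742, 777, 878, 915, 1004, 1014, 1168, 1240, 1281, 1341, 1387
Drop lowest 1 (691) and highest 1 (1387)
Remaining (n=12): Σ = 11793, mean = 11793/12 = 982.750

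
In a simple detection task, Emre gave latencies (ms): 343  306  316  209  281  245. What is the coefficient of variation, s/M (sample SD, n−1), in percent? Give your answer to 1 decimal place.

17.4%

n = 6, Σ = 1700, M = 283.3333
Σ(x−M)² = 12141.333; s = √(12141.333/5) = 49.2774
CV = 49.2774 / 283.3333 = 0.17392 = 17.392%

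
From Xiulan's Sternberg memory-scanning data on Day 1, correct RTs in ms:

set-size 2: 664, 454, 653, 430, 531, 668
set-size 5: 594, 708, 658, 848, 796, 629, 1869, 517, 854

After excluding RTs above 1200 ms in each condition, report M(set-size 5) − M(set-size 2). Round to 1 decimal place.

set-size 5: exclude 1869
M(set-size 2) = 3400/6 = 566.667
M(set-size 5) = 5604/8 = 700.500
Difference = 700.500 − 566.667 = 133.833 ms

133.8 ms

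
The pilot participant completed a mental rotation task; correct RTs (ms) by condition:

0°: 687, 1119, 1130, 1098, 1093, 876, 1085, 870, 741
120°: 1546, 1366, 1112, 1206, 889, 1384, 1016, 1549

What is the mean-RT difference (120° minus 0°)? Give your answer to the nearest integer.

M(0°) = 8699/9 = 966.556
M(120°) = 10068/8 = 1258.500
Difference = 1258.500 − 966.556 = 291.944 ms

292 ms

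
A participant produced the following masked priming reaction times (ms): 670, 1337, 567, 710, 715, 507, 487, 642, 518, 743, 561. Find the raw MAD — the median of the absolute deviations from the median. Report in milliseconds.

81 ms

Sorted: 487, 507, 518, 561, 567, 642, 670, 710, 715, 743, 1337 → median = 642
|x − 642|: 28, 695, 75, 68, 73, 135, 155, 0, 124, 101, 81
Sorted deviations: 0, 28, 68, 73, 75, 81, 101, 124, 135, 155, 695 → MAD = 81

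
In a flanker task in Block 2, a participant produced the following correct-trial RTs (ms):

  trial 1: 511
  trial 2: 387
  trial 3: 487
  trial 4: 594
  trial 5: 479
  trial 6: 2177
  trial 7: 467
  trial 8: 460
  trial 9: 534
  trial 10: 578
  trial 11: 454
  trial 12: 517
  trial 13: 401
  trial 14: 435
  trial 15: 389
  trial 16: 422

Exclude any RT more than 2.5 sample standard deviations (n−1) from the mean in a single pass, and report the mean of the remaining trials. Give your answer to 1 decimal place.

n = 16, ΣRT = 9292, M = 580.750
Σ(x−M)² = 2775101.00; s = √(2775101.00/15) = 430.124
Cutoffs: 580.750 ± 2.5·430.124 → [-494.6, 1656.1]
Outside: 2177 → excluded.
Retained (n=15): Σ = 7115, mean = 7115/15 = 474.333

474.3 ms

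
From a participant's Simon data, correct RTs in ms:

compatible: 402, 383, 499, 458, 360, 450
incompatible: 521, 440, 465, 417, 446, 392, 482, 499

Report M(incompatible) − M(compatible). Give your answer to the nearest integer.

M(compatible) = 2552/6 = 425.333
M(incompatible) = 3662/8 = 457.750
Difference = 457.750 − 425.333 = 32.417 ms

32 ms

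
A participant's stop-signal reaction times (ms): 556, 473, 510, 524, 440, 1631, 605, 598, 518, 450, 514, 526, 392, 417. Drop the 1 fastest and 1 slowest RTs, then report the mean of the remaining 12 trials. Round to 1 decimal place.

510.9 ms

Sorted: 392, 417, 440, 450, 473, 510, 514, 518, 524, 526, 556, 598, 605, 1631
Drop lowest 1 (392) and highest 1 (1631)
Remaining (n=12): Σ = 6131, mean = 6131/12 = 510.917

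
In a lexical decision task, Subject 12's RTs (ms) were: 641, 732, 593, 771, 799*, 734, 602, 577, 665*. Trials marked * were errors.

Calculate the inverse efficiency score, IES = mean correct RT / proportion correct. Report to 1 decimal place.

854.1 ms

Correct trials (n=7): 641, 732, 593, 771, 734, 602, 577
Mean correct RT = 4650/7 = 664.2857 ms
Proportion correct = 7/9
IES = 664.2857 / (7/9) = 854.082 ms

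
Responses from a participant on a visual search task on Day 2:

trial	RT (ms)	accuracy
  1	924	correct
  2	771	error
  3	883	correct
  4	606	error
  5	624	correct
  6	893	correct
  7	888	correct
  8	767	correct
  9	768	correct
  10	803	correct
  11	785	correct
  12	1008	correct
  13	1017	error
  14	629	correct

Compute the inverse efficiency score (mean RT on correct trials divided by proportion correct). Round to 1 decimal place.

1038.1 ms

Correct trials (n=11): 924, 883, 624, 893, 888, 767, 768, 803, 785, 1008, 629
Mean correct RT = 8972/11 = 815.6364 ms
Proportion correct = 11/14
IES = 815.6364 / (11/14) = 1038.083 ms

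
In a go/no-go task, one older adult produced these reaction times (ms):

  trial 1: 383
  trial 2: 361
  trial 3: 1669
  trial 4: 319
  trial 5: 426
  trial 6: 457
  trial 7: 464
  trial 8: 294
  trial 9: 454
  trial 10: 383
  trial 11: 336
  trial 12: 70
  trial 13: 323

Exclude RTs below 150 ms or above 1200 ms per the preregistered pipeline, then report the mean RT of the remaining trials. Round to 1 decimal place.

381.8 ms

Excluded: 70, 1669
Retained (n=11): Σ = 4200
Mean = 4200/11 = 381.8182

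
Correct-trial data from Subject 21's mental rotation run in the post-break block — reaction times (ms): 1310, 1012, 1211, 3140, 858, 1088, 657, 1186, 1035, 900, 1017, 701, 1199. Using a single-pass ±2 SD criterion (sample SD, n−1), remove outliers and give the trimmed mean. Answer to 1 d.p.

1014.5 ms

n = 13, ΣRT = 15314, M = 1178.000
Σ(x−M)² = 4629142.00; s = √(4629142.00/12) = 621.097
Cutoffs: 1178.000 ± 2·621.097 → [-64.2, 2420.2]
Outside: 3140 → excluded.
Retained (n=12): Σ = 12174, mean = 12174/12 = 1014.500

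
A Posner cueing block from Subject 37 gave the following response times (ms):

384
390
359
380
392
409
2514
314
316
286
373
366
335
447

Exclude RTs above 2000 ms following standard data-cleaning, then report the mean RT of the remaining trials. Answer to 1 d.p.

365.5 ms

Excluded: 2514
Retained (n=13): Σ = 4751
Mean = 4751/13 = 365.4615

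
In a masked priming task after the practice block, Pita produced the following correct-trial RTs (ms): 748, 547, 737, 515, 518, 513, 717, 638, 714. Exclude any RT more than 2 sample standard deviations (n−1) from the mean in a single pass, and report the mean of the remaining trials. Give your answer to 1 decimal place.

627.4 ms

n = 9, ΣRT = 5647, M = 627.444
Σ(x−M)² = 86350.22; s = √(86350.22/8) = 103.893
Cutoffs: 627.444 ± 2·103.893 → [419.7, 835.2]
No RTs fall outside the cutoffs; all 9 retained. Mean = 5647/9 = 627.444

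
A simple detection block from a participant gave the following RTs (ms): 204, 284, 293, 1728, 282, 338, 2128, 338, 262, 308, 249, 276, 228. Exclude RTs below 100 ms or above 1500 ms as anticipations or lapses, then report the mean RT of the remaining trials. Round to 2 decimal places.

278.36 ms

Excluded: 1728, 2128
Retained (n=11): Σ = 3062
Mean = 3062/11 = 278.3636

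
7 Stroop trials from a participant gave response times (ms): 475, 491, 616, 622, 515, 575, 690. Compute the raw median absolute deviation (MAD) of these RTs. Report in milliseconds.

Sorted: 475, 491, 515, 575, 616, 622, 690 → median = 575
|x − 575|: 100, 84, 41, 47, 60, 0, 115
Sorted deviations: 0, 41, 47, 60, 84, 100, 115 → MAD = 60

60 ms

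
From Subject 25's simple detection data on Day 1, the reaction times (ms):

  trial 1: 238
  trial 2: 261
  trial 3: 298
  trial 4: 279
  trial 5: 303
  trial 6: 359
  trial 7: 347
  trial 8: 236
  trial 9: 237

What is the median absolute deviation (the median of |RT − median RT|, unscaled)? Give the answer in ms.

Sorted: 236, 237, 238, 261, 279, 298, 303, 347, 359 → median = 279
|x − 279|: 41, 18, 19, 0, 24, 80, 68, 43, 42
Sorted deviations: 0, 18, 19, 24, 41, 42, 43, 68, 80 → MAD = 41

41 ms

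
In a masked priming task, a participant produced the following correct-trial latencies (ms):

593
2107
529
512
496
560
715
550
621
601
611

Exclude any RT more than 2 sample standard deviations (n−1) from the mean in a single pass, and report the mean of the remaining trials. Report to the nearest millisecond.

579 ms

n = 11, ΣRT = 7895, M = 717.727
Σ(x−M)² = 2160130.18; s = √(2160130.18/10) = 464.772
Cutoffs: 717.727 ± 2·464.772 → [-211.8, 1647.3]
Outside: 2107 → excluded.
Retained (n=10): Σ = 5788, mean = 5788/10 = 578.800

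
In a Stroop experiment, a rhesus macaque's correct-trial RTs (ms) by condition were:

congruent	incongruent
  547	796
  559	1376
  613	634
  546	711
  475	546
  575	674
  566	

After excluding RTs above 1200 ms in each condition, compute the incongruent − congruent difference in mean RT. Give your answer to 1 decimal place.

117.8 ms

incongruent: exclude 1376
M(congruent) = 3881/7 = 554.429
M(incongruent) = 3361/5 = 672.200
Difference = 672.200 − 554.429 = 117.771 ms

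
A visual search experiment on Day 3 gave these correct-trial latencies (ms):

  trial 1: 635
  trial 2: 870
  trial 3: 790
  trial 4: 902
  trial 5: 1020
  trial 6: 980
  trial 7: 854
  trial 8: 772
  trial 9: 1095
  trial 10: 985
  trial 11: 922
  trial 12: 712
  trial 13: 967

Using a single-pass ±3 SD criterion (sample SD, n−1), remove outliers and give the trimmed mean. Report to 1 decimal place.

884.9 ms

n = 13, ΣRT = 11504, M = 884.923
Σ(x−M)² = 205140.92; s = √(205140.92/12) = 130.748
Cutoffs: 884.923 ± 3·130.748 → [492.7, 1277.2]
No RTs fall outside the cutoffs; all 13 retained. Mean = 11504/13 = 884.923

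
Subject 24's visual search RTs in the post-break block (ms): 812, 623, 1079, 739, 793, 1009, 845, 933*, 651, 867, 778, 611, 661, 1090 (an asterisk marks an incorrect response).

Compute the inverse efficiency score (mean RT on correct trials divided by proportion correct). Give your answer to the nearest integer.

Correct trials (n=13): 812, 623, 1079, 739, 793, 1009, 845, 651, 867, 778, 611, 661, 1090
Mean correct RT = 10558/13 = 812.1538 ms
Proportion correct = 13/14
IES = 812.1538 / (13/14) = 874.627 ms

875 ms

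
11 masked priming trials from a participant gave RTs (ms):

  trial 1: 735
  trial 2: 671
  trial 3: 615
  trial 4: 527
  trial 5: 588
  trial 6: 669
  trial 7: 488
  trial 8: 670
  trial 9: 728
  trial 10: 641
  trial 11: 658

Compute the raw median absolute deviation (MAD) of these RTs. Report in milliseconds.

43 ms

Sorted: 488, 527, 588, 615, 641, 658, 669, 670, 671, 728, 735 → median = 658
|x − 658|: 77, 13, 43, 131, 70, 11, 170, 12, 70, 17, 0
Sorted deviations: 0, 11, 12, 13, 17, 43, 70, 70, 77, 131, 170 → MAD = 43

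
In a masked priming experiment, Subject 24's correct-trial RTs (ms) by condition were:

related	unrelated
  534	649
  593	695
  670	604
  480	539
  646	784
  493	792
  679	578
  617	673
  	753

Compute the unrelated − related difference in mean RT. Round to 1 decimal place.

M(related) = 4712/8 = 589.000
M(unrelated) = 6067/9 = 674.111
Difference = 674.111 − 589.000 = 85.111 ms

85.1 ms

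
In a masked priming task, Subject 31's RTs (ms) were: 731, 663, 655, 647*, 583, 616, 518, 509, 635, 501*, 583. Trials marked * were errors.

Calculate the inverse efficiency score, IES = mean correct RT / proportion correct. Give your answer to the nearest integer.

Correct trials (n=9): 731, 663, 655, 583, 616, 518, 509, 635, 583
Mean correct RT = 5493/9 = 610.3333 ms
Proportion correct = 9/11
IES = 610.3333 / (9/11) = 745.963 ms

746 ms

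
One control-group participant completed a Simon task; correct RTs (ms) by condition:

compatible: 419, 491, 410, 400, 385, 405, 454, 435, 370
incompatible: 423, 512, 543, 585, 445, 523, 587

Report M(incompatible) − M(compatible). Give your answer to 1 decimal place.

M(compatible) = 3769/9 = 418.778
M(incompatible) = 3618/7 = 516.857
Difference = 516.857 − 418.778 = 98.079 ms

98.1 ms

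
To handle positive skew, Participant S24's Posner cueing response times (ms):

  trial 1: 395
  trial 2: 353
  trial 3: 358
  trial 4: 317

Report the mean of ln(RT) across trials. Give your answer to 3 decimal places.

ln(RT): 5.9789, 5.8665, 5.8805, 5.7589
Σ ln(RT) = 23.4848
Mean = 23.4848/4 = 5.87120

5.871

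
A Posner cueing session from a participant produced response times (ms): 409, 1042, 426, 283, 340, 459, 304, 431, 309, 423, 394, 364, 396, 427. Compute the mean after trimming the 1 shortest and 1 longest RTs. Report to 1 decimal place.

Sorted: 283, 304, 309, 340, 364, 394, 396, 409, 423, 426, 427, 431, 459, 1042
Drop lowest 1 (283) and highest 1 (1042)
Remaining (n=12): Σ = 4682, mean = 4682/12 = 390.167

390.2 ms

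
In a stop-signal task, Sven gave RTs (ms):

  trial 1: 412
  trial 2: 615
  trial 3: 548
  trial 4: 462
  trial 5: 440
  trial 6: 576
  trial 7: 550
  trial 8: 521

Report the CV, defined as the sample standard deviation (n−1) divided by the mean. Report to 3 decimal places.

0.137

n = 8, Σ = 4124, M = 515.5000
Σ(x−M)² = 35112.000; s = √(35112.000/7) = 70.8237
CV = 70.8237 / 515.5000 = 0.13739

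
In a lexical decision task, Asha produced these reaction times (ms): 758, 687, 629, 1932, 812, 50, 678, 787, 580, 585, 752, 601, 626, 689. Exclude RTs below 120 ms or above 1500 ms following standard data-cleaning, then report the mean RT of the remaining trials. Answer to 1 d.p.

682.0 ms

Excluded: 50, 1932
Retained (n=12): Σ = 8184
Mean = 8184/12 = 682.0000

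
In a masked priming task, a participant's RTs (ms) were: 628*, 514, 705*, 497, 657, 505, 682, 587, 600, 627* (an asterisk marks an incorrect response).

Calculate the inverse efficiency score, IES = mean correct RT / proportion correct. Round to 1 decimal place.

824.9 ms

Correct trials (n=7): 514, 497, 657, 505, 682, 587, 600
Mean correct RT = 4042/7 = 577.4286 ms
Proportion correct = 7/10
IES = 577.4286 / (7/10) = 824.898 ms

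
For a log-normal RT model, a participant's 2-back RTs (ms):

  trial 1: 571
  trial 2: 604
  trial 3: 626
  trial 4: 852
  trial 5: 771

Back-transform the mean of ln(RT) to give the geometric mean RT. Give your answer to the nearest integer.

677 ms

ln(RT): 6.3474, 6.4036, 6.4394, 6.7476, 6.6477
Mean ln(RT) = 32.5856/5 = 6.51712
Geometric mean = exp(6.51712) = 676.63 ms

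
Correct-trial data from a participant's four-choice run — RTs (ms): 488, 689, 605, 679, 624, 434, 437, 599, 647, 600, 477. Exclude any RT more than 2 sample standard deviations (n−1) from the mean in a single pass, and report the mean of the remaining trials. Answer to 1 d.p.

570.8 ms

n = 11, ΣRT = 6279, M = 570.818
Σ(x−M)² = 89403.64; s = √(89403.64/10) = 94.553
Cutoffs: 570.818 ± 2·94.553 → [381.7, 759.9]
No RTs fall outside the cutoffs; all 11 retained. Mean = 6279/11 = 570.818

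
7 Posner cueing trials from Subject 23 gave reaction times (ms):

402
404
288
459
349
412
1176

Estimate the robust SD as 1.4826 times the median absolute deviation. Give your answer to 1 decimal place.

81.5 ms

Sorted: 288, 349, 402, 404, 412, 459, 1176 → median = 404
|x − 404| sorted: 0, 2, 8, 55, 55, 116, 772 → MAD = 55
Robust SD ≈ 1.4826 × 55 = 81.543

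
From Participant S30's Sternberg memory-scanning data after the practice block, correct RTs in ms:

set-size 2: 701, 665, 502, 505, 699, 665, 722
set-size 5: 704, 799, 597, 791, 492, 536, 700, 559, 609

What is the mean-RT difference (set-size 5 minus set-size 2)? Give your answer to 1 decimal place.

M(set-size 2) = 4459/7 = 637.000
M(set-size 5) = 5787/9 = 643.000
Difference = 643.000 − 637.000 = 6.000 ms

6.0 ms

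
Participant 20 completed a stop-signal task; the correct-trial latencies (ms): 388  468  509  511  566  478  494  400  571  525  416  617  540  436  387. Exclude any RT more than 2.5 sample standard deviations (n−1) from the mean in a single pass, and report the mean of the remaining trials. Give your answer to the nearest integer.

n = 15, ΣRT = 7306, M = 487.067
Σ(x−M)² = 71012.93; s = √(71012.93/14) = 71.220
Cutoffs: 487.067 ± 2.5·71.220 → [309.0, 665.1]
No RTs fall outside the cutoffs; all 15 retained. Mean = 7306/15 = 487.067

487 ms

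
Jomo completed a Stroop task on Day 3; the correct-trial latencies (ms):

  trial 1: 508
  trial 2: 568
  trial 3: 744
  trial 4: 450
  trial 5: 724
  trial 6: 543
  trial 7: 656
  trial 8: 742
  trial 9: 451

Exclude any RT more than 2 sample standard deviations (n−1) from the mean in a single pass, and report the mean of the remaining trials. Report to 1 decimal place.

n = 9, ΣRT = 5386, M = 598.444
Σ(x−M)² = 116828.22; s = √(116828.22/8) = 120.845
Cutoffs: 598.444 ± 2·120.845 → [356.8, 840.1]
No RTs fall outside the cutoffs; all 9 retained. Mean = 5386/9 = 598.444

598.4 ms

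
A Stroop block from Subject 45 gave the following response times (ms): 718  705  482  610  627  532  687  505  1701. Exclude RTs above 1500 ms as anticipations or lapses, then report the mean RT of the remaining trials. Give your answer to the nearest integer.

608 ms

Excluded: 1701
Retained (n=8): Σ = 4866
Mean = 4866/8 = 608.2500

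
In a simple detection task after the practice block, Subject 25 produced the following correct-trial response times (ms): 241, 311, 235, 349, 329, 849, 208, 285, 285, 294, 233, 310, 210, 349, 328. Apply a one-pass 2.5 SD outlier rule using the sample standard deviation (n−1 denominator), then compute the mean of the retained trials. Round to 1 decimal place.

n = 15, ΣRT = 4816, M = 321.067
Σ(x−M)² = 330636.93; s = √(330636.93/14) = 153.678
Cutoffs: 321.067 ± 2.5·153.678 → [-63.1, 705.3]
Outside: 849 → excluded.
Retained (n=14): Σ = 3967, mean = 3967/14 = 283.357

283.4 ms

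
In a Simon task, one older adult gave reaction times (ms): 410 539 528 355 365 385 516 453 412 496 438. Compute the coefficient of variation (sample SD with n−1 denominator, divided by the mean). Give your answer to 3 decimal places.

n = 11, Σ = 4897, M = 445.1818
Σ(x−M)² = 43893.636; s = √(43893.636/10) = 66.2523
CV = 66.2523 / 445.1818 = 0.14882

0.149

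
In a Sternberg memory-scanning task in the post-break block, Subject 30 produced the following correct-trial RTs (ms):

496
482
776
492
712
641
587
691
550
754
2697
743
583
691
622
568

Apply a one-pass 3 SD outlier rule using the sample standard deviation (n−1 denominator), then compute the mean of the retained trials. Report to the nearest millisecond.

n = 16, ΣRT = 12085, M = 755.312
Σ(x−M)² = 4158255.44; s = √(4158255.44/15) = 526.514
Cutoffs: 755.312 ± 3·526.514 → [-824.2, 2334.9]
Outside: 2697 → excluded.
Retained (n=15): Σ = 9388, mean = 9388/15 = 625.867

626 ms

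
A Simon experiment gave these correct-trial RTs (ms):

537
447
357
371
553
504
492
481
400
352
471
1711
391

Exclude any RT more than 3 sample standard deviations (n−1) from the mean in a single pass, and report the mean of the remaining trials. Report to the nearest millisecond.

446 ms

n = 13, ΣRT = 7067, M = 543.615
Σ(x−M)² = 1530935.08; s = √(1530935.08/12) = 357.181
Cutoffs: 543.615 ± 3·357.181 → [-527.9, 1615.2]
Outside: 1711 → excluded.
Retained (n=12): Σ = 5356, mean = 5356/12 = 446.333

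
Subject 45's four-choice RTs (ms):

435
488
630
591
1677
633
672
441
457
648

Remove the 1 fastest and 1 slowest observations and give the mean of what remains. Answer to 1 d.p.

570.0 ms

Sorted: 435, 441, 457, 488, 591, 630, 633, 648, 672, 1677
Drop lowest 1 (435) and highest 1 (1677)
Remaining (n=8): Σ = 4560, mean = 4560/8 = 570.000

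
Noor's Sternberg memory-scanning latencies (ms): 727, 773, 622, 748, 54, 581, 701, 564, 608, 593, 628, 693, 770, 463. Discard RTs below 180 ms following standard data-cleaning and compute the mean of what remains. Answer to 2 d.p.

651.62 ms

Excluded: 54
Retained (n=13): Σ = 8471
Mean = 8471/13 = 651.6154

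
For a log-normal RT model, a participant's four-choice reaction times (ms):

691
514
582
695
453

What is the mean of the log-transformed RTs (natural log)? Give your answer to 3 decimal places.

ln(RT): 6.5381, 6.2422, 6.3665, 6.5439, 6.1159
Σ ln(RT) = 31.8066
Mean = 31.8066/5 = 6.36133

6.361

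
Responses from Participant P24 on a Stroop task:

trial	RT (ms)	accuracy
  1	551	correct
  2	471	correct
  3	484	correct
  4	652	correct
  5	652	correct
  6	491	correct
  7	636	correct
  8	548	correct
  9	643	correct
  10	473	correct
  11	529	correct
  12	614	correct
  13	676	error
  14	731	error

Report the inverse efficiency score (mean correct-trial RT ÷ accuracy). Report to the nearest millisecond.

656 ms

Correct trials (n=12): 551, 471, 484, 652, 652, 491, 636, 548, 643, 473, 529, 614
Mean correct RT = 6744/12 = 562.0000 ms
Proportion correct = 12/14
IES = 562.0000 / (12/14) = 655.667 ms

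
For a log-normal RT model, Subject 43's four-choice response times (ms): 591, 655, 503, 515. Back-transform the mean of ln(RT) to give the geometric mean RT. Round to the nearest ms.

ln(RT): 6.3818, 6.4846, 6.2206, 6.2442
Mean ln(RT) = 25.3312/4 = 6.33280
Geometric mean = exp(6.33280) = 562.73 ms

563 ms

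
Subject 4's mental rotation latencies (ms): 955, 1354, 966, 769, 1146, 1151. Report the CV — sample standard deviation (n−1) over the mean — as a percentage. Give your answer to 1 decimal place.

19.2%

n = 6, Σ = 6341, M = 1056.8333
Σ(x−M)² = 206594.833; s = √(206594.833/5) = 203.2707
CV = 203.2707 / 1056.8333 = 0.19234 = 19.234%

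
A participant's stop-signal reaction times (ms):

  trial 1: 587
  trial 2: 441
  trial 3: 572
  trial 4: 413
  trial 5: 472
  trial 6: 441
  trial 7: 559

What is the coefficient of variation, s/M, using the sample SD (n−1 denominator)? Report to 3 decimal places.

0.146

n = 7, Σ = 3485, M = 497.8571
Σ(x−M)² = 31516.857; s = √(31516.857/6) = 72.4763
CV = 72.4763 / 497.8571 = 0.14558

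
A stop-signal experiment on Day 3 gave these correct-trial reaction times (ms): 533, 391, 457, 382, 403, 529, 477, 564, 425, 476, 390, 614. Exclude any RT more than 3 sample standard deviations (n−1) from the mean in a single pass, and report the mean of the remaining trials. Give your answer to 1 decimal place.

n = 12, ΣRT = 5641, M = 470.083
Σ(x−M)² = 64174.92; s = √(64174.92/11) = 76.381
Cutoffs: 470.083 ± 3·76.381 → [240.9, 699.2]
No RTs fall outside the cutoffs; all 12 retained. Mean = 5641/12 = 470.083

470.1 ms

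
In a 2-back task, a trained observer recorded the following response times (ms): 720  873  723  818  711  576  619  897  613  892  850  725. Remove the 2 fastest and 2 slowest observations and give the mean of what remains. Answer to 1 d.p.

Sorted: 576, 613, 619, 711, 720, 723, 725, 818, 850, 873, 892, 897
Drop lowest 2 (576, 613) and highest 2 (892, 897)
Remaining (n=8): Σ = 6039, mean = 6039/8 = 754.875

754.9 ms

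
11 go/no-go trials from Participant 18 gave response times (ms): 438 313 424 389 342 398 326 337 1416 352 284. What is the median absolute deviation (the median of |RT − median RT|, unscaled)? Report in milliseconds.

39 ms

Sorted: 284, 313, 326, 337, 342, 352, 389, 398, 424, 438, 1416 → median = 352
|x − 352|: 86, 39, 72, 37, 10, 46, 26, 15, 1064, 0, 68
Sorted deviations: 0, 10, 15, 26, 37, 39, 46, 68, 72, 86, 1064 → MAD = 39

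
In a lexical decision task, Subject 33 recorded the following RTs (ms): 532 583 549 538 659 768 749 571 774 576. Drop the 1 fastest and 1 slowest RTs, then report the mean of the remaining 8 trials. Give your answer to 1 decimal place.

624.1 ms

Sorted: 532, 538, 549, 571, 576, 583, 659, 749, 768, 774
Drop lowest 1 (532) and highest 1 (774)
Remaining (n=8): Σ = 4993, mean = 4993/8 = 624.125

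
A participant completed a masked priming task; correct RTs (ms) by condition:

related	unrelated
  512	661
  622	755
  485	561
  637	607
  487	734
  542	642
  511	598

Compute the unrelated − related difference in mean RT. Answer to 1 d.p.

M(related) = 3796/7 = 542.286
M(unrelated) = 4558/7 = 651.143
Difference = 651.143 − 542.286 = 108.857 ms

108.9 ms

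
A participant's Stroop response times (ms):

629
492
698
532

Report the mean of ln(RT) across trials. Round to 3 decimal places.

ln(RT): 6.4441, 6.1985, 6.5482, 6.2766
Σ ln(RT) = 25.4675
Mean = 25.4675/4 = 6.36687

6.367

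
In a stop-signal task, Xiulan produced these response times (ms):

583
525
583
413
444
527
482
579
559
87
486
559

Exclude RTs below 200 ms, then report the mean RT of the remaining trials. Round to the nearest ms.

Excluded: 87
Retained (n=11): Σ = 5740
Mean = 5740/11 = 521.8182

522 ms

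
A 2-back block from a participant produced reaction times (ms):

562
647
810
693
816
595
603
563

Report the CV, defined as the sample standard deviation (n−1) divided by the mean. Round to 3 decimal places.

n = 8, Σ = 5289, M = 661.1250
Σ(x−M)² = 74570.875; s = √(74570.875/7) = 103.2133
CV = 103.2133 / 661.1250 = 0.15612

0.156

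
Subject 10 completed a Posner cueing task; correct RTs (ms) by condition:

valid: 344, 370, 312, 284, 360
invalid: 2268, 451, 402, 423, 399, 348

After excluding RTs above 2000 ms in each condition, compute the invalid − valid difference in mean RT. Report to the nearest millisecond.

71 ms

invalid: exclude 2268
M(valid) = 1670/5 = 334.000
M(invalid) = 2023/5 = 404.600
Difference = 404.600 − 334.000 = 70.600 ms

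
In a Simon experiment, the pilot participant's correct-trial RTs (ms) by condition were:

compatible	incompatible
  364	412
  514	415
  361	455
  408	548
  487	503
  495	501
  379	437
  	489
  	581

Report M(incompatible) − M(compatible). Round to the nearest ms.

53 ms

M(compatible) = 3008/7 = 429.714
M(incompatible) = 4341/9 = 482.333
Difference = 482.333 − 429.714 = 52.619 ms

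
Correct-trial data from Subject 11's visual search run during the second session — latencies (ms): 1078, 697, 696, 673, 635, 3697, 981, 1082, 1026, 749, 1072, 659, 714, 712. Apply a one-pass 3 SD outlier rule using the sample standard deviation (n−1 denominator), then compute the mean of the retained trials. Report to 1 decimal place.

n = 14, ΣRT = 14471, M = 1033.643
Σ(x−M)² = 8045393.21; s = √(8045393.21/13) = 786.687
Cutoffs: 1033.643 ± 3·786.687 → [-1326.4, 3393.7]
Outside: 3697 → excluded.
Retained (n=13): Σ = 10774, mean = 10774/13 = 828.769

828.8 ms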